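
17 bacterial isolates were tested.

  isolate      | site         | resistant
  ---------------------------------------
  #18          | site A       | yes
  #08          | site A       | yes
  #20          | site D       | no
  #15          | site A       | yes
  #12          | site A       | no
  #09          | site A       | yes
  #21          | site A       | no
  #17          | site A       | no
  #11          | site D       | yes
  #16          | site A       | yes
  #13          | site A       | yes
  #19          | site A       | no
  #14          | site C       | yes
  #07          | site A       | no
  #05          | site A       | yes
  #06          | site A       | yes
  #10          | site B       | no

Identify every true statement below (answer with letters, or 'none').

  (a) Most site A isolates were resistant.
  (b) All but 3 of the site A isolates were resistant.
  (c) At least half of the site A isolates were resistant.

|A| = 13, |A ∩ B| = 8, |A ∖ B| = 5.
(a) |A ∩ B| > |A ∖ B|: holds.
(b) |A ∖ B| = 3: fails.
(c) |A ∩ B| ≥ |A ∖ B|: holds.

(a), (c)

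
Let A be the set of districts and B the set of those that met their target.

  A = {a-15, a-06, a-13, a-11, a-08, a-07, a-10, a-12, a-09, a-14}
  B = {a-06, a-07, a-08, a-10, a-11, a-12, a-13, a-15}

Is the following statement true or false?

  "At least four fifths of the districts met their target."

'At least four fifths of the districts met their target' holds iff |A ∩ B| / |A| ≥ 4/5.
A (the restrictor) = {a-15, a-06, a-13, a-11, a-08, a-07, a-10, a-12, a-09, a-14}, |A| = 10.
A ∩ B = {a-15, a-06, a-13, a-11, a-08, a-07, a-10, a-12}, so |A ∩ B| = 8.
A ∖ B = {a-09, a-14}, so |A ∖ B| = 2.
|A ∩ B|/|A| = 8/10, so the statement is true.

True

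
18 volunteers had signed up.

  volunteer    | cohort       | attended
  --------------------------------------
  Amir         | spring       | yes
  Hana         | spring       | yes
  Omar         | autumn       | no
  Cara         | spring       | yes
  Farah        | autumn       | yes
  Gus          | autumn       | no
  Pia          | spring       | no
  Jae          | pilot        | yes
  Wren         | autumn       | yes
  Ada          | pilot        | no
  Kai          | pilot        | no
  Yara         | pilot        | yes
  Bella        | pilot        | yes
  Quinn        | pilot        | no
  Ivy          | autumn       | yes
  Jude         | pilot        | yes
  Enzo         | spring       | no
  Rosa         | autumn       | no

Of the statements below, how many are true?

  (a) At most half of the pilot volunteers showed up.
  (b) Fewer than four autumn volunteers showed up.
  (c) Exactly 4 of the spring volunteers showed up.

(a) pilot: |A| = 7, |A ∩ B| = 4; needs |A ∩ B| ≤ |A ∖ B| — false.
(b) autumn: |A| = 6, |A ∩ B| = 3; needs |A ∩ B| < 4 — true.
(c) spring: |A| = 5, |A ∩ B| = 3; needs |A ∩ B| = 4 — false.

1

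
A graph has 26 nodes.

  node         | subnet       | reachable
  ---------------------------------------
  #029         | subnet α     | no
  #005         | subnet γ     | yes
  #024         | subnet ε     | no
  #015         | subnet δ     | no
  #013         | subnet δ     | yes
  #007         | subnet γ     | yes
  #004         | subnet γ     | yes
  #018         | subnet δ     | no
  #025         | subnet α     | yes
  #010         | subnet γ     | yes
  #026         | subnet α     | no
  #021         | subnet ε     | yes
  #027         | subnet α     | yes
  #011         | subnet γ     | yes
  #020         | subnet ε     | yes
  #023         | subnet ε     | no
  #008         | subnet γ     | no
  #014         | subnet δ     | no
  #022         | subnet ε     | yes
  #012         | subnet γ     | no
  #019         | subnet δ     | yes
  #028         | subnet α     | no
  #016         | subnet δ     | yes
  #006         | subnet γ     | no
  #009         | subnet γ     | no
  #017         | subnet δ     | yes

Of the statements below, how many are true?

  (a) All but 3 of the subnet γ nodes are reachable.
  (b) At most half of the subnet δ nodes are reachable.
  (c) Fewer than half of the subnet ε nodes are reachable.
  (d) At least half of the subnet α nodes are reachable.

(a) subnet γ: |A| = 9, |A ∩ B| = 5; needs |A ∖ B| = 3 — false.
(b) subnet δ: |A| = 7, |A ∩ B| = 4; needs |A ∩ B| ≤ |A ∖ B| — false.
(c) subnet ε: |A| = 5, |A ∩ B| = 3; needs |A ∩ B| < |A ∖ B| — false.
(d) subnet α: |A| = 5, |A ∩ B| = 2; needs |A ∩ B| ≥ |A ∖ B| — false.

0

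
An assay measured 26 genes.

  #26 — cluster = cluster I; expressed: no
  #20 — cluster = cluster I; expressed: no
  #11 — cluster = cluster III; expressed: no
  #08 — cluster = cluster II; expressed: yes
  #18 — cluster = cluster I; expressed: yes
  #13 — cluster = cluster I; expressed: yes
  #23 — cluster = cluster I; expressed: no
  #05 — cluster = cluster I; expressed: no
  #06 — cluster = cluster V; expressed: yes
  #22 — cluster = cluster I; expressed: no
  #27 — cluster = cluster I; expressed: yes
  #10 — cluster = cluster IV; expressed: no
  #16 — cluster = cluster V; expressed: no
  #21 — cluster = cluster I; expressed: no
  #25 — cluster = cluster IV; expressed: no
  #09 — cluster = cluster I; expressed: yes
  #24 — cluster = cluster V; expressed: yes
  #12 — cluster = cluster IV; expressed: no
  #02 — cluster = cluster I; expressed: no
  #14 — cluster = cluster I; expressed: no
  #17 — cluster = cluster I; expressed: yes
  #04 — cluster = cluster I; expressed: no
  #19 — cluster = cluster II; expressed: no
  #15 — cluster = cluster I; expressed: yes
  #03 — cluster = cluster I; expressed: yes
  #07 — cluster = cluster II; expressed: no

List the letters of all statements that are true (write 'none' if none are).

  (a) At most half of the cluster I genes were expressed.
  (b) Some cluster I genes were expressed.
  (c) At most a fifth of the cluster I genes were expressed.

|A| = 16, |A ∩ B| = 7, |A ∖ B| = 9.
(a) |A ∩ B| ≤ |A ∖ B|: holds.
(b) A ∩ B ≠ ∅ (|A ∩ B| ≥ 1): holds.
(c) |A ∩ B| / |A| ≤ 1/5: fails.

(a), (b)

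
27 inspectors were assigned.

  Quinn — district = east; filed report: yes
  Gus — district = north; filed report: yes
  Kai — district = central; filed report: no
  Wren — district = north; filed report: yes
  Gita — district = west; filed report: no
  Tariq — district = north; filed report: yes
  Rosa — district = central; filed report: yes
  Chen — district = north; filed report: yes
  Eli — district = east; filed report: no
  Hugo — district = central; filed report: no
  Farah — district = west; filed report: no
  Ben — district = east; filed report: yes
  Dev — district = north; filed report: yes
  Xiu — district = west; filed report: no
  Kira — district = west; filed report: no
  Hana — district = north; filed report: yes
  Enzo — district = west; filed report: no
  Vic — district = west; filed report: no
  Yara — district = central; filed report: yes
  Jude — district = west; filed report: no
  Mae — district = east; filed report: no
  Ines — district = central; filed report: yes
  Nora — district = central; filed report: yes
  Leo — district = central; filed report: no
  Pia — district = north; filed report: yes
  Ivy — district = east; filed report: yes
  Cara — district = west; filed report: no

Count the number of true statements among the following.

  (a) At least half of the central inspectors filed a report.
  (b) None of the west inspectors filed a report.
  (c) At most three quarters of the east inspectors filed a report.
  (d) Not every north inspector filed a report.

(a) central: |A| = 7, |A ∩ B| = 4; needs |A ∩ B| ≥ |A ∖ B| — true.
(b) west: |A| = 8, |A ∩ B| = 0; needs A ∩ B = ∅ (|A ∩ B| = 0) — true.
(c) east: |A| = 5, |A ∩ B| = 3; needs |A ∩ B| / |A| ≤ 3/4 — true.
(d) north: |A| = 7, |A ∩ B| = 7; needs A ⊄ B (|A ∖ B| ≥ 1) — false.

3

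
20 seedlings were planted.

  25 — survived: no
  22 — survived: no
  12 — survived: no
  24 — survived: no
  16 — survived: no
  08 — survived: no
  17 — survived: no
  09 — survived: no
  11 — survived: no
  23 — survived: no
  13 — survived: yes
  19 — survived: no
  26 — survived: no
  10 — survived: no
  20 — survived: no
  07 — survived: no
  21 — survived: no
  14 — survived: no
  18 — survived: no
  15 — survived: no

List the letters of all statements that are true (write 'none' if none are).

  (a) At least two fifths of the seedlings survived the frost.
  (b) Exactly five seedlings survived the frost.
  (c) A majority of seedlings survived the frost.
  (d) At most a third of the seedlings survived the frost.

|A| = 20, |A ∩ B| = 1, |A ∖ B| = 19.
(a) |A ∩ B| / |A| ≥ 2/5: fails.
(b) |A ∩ B| = 5: fails.
(c) |A ∩ B| > |A ∖ B|: fails.
(d) |A ∩ B| / |A| ≤ 1/3: holds.

(d)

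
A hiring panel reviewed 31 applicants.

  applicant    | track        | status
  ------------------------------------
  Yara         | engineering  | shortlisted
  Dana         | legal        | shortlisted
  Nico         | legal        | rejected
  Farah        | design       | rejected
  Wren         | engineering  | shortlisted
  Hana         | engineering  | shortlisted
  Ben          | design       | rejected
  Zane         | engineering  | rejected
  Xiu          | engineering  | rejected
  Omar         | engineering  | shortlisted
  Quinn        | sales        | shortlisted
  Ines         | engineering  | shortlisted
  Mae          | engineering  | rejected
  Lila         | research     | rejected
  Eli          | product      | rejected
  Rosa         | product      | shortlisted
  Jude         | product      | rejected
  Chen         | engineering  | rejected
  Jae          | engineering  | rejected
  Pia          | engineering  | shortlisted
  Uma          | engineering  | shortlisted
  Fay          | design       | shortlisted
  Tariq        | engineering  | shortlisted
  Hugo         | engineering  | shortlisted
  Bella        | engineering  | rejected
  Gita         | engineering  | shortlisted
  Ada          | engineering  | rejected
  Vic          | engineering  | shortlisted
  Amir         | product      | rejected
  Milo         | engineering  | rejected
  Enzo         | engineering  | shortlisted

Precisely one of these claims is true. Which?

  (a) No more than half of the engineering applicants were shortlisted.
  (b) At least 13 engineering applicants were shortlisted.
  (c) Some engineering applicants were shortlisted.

|A| = 20, |A ∩ B| = 12, |A ∖ B| = 8.
(a) requires |A ∩ B| ≤ |A ∖ B|: false.
(b) requires |A ∩ B| ≥ 13: false.
(c) requires A ∩ B ≠ ∅ (|A ∩ B| ≥ 1): true.

(c)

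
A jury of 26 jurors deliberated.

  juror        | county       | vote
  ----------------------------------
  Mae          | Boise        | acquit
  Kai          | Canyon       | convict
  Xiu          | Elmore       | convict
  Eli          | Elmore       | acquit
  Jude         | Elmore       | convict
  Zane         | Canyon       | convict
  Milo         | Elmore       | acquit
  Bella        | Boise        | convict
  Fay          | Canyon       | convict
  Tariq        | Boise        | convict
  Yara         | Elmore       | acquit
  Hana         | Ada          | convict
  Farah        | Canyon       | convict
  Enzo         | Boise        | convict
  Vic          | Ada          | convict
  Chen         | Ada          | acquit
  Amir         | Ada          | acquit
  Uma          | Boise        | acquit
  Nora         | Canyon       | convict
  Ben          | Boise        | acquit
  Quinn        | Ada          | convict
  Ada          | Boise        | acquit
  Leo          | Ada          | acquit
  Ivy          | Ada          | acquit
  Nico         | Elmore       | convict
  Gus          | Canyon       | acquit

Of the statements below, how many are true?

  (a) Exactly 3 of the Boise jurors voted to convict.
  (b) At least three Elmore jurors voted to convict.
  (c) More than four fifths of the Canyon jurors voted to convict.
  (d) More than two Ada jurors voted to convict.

(a) Boise: |A| = 7, |A ∩ B| = 3; needs |A ∩ B| = 3 — true.
(b) Elmore: |A| = 6, |A ∩ B| = 3; needs |A ∩ B| ≥ 3 — true.
(c) Canyon: |A| = 6, |A ∩ B| = 5; needs |A ∩ B| / |A| > 4/5 — true.
(d) Ada: |A| = 7, |A ∩ B| = 3; needs |A ∩ B| > 2 — true.

4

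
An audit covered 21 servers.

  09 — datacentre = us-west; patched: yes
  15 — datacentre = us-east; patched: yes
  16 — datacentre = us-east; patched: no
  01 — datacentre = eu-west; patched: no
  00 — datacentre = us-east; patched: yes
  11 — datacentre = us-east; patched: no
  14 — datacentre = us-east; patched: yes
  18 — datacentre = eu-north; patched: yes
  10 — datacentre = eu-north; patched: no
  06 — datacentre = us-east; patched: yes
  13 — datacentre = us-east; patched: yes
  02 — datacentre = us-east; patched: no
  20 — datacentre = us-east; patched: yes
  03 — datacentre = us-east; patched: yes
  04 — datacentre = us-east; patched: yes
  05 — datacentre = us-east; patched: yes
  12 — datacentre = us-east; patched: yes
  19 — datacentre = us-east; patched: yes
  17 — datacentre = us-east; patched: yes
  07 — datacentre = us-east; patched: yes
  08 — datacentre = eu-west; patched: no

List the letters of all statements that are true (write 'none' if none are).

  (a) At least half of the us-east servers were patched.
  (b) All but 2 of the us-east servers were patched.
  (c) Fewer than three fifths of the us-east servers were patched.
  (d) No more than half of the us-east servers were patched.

|A| = 16, |A ∩ B| = 13, |A ∖ B| = 3.
(a) |A ∩ B| ≥ |A ∖ B|: holds.
(b) |A ∖ B| = 2: fails.
(c) |A ∩ B| / |A| < 3/5: fails.
(d) |A ∩ B| ≤ |A ∖ B|: fails.

(a)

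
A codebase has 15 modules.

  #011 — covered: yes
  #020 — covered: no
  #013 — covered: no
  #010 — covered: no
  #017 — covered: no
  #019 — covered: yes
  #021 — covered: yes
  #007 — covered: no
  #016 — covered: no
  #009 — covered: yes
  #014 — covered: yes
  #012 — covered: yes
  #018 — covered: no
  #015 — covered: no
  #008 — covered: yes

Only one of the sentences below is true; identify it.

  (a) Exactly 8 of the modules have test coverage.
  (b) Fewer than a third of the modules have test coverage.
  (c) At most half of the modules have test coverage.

|A| = 15, |A ∩ B| = 7, |A ∖ B| = 8.
(a) requires |A ∩ B| = 8: false.
(b) requires |A ∩ B| / |A| < 1/3: false.
(c) requires |A ∩ B| ≤ |A ∖ B|: true.

(c)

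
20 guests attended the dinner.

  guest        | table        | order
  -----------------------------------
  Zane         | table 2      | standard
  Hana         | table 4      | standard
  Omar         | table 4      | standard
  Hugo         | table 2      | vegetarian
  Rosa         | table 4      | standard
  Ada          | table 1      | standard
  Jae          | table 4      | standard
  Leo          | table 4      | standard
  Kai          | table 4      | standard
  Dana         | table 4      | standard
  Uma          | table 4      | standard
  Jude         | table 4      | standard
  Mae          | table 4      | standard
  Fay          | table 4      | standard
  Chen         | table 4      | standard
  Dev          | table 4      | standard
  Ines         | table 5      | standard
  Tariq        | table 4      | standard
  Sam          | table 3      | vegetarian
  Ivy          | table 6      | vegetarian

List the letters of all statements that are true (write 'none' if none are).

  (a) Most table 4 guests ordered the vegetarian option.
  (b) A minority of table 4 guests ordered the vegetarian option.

|A| = 14, |A ∩ B| = 0, |A ∖ B| = 14.
(a) |A ∩ B| > |A ∖ B|: fails.
(b) |A ∩ B| < |A ∖ B|: holds.

(b)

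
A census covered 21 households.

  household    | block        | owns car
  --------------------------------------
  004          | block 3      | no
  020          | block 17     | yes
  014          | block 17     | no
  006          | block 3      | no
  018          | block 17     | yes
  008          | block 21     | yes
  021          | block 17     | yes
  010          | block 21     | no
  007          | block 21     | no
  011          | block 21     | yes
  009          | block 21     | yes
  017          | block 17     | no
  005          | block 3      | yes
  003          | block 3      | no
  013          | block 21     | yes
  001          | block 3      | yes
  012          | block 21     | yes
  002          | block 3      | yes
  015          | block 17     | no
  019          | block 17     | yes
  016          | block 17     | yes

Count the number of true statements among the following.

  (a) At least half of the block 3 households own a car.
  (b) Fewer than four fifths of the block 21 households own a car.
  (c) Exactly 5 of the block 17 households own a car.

(a) block 3: |A| = 6, |A ∩ B| = 3; needs |A ∩ B| ≥ |A ∖ B| — true.
(b) block 21: |A| = 7, |A ∩ B| = 5; needs |A ∩ B| / |A| < 4/5 — true.
(c) block 17: |A| = 8, |A ∩ B| = 5; needs |A ∩ B| = 5 — true.

3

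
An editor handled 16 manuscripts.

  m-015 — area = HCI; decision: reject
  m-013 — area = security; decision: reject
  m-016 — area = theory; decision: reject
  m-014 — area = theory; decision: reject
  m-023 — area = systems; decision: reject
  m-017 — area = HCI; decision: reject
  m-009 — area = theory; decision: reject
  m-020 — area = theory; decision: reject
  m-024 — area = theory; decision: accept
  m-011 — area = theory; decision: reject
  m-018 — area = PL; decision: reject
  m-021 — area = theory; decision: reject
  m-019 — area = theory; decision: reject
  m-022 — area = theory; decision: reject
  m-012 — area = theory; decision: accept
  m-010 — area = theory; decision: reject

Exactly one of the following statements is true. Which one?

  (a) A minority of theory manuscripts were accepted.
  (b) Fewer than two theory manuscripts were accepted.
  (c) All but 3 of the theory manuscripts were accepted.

(a)

|A| = 11, |A ∩ B| = 2, |A ∖ B| = 9.
(a) requires |A ∩ B| < |A ∖ B|: true.
(b) requires |A ∩ B| < 2: false.
(c) requires |A ∖ B| = 3: false.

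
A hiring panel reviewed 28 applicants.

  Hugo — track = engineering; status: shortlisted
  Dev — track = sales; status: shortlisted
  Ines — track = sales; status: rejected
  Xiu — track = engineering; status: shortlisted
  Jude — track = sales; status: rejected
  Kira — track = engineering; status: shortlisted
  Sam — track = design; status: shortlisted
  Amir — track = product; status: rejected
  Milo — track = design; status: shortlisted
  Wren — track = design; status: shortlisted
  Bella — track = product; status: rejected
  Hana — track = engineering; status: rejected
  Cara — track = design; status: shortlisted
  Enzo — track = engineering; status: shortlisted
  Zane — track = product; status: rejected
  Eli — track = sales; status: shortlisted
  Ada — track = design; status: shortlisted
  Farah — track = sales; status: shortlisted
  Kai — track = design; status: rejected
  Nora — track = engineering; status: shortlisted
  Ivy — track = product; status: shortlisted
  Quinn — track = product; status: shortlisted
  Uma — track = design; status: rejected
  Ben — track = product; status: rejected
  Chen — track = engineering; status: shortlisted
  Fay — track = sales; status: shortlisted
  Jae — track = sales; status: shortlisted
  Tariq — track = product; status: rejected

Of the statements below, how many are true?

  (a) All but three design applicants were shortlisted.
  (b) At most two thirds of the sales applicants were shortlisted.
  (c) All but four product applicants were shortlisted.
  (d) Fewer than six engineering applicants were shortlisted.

0

(a) design: |A| = 7, |A ∩ B| = 5; needs |A ∖ B| = 3 — false.
(b) sales: |A| = 7, |A ∩ B| = 5; needs |A ∩ B| / |A| ≤ 2/3 — false.
(c) product: |A| = 7, |A ∩ B| = 2; needs |A ∖ B| = 4 — false.
(d) engineering: |A| = 7, |A ∩ B| = 6; needs |A ∩ B| < 6 — false.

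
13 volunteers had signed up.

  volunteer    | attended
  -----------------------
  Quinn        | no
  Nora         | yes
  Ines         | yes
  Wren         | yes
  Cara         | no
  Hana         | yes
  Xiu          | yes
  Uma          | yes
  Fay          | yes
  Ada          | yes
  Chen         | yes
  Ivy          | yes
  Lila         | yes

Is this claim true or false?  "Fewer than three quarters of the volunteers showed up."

Truth condition: |A ∩ B| / |A| < 3/4.
A (the restrictor) = {Quinn, Nora, Ines, Wren, Cara, Hana, Xiu, Uma, Fay, Ada, Chen, Ivy, Lila}, |A| = 13.
A ∩ B = {Nora, Ines, Wren, Hana, Xiu, Uma, Fay, Ada, Chen, Ivy, Lila}, so |A ∩ B| = 11.
A ∖ B = {Quinn, Cara}, so |A ∖ B| = 2.
|A ∩ B|/|A| = 11/13, so the statement is false.

False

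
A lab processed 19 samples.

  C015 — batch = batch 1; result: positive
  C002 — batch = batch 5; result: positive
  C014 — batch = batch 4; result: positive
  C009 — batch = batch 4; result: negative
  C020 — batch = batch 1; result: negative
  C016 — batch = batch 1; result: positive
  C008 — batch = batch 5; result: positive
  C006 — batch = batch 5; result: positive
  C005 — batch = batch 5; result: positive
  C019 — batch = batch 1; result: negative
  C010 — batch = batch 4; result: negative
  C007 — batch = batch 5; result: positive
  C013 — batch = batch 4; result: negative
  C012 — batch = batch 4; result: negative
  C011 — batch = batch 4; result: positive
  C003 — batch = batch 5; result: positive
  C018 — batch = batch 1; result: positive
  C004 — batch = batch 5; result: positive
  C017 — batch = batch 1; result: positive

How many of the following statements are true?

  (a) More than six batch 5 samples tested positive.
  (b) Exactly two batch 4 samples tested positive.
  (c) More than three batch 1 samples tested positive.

3

(a) batch 5: |A| = 7, |A ∩ B| = 7; needs |A ∩ B| > 6 — true.
(b) batch 4: |A| = 6, |A ∩ B| = 2; needs |A ∩ B| = 2 — true.
(c) batch 1: |A| = 6, |A ∩ B| = 4; needs |A ∩ B| > 3 — true.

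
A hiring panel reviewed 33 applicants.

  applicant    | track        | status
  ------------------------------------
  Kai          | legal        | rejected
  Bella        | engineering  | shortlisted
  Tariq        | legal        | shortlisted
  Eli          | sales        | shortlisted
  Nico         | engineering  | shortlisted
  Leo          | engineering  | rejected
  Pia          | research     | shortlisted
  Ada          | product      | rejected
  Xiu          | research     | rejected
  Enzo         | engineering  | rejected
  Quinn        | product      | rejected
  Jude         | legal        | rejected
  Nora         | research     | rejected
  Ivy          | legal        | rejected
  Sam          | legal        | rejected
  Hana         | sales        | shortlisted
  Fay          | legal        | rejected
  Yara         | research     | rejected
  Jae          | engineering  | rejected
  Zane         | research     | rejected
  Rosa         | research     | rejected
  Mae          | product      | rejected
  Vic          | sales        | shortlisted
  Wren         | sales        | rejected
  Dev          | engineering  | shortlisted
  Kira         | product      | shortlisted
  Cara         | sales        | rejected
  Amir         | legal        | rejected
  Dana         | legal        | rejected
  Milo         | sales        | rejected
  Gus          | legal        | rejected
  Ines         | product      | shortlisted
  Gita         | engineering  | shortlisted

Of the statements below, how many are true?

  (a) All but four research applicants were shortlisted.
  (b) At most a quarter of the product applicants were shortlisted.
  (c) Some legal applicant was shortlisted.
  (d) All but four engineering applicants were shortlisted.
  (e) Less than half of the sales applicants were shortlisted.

1

(a) research: |A| = 6, |A ∩ B| = 1; needs |A ∖ B| = 4 — false.
(b) product: |A| = 5, |A ∩ B| = 2; needs |A ∩ B| / |A| ≤ 1/4 — false.
(c) legal: |A| = 9, |A ∩ B| = 1; needs A ∩ B ≠ ∅ (|A ∩ B| ≥ 1) — true.
(d) engineering: |A| = 7, |A ∩ B| = 4; needs |A ∖ B| = 4 — false.
(e) sales: |A| = 6, |A ∩ B| = 3; needs |A ∩ B| < |A ∖ B| — false.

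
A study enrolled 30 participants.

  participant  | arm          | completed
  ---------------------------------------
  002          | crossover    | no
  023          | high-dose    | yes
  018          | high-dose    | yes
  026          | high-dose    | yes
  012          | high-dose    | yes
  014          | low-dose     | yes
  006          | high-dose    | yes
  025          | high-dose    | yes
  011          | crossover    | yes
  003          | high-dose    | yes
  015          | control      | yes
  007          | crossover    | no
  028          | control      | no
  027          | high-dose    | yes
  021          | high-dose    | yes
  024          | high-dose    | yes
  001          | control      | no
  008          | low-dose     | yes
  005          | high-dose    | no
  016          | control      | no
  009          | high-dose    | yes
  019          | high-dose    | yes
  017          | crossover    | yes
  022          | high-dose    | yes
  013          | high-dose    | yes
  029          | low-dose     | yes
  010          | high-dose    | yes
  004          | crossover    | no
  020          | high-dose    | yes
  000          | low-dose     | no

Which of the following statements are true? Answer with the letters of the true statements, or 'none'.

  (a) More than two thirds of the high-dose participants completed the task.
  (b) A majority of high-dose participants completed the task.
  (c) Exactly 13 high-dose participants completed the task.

|A| = 17, |A ∩ B| = 16, |A ∖ B| = 1.
(a) |A ∩ B| / |A| > 2/3: holds.
(b) |A ∩ B| > |A ∖ B|: holds.
(c) |A ∩ B| = 13: fails.

(a), (b)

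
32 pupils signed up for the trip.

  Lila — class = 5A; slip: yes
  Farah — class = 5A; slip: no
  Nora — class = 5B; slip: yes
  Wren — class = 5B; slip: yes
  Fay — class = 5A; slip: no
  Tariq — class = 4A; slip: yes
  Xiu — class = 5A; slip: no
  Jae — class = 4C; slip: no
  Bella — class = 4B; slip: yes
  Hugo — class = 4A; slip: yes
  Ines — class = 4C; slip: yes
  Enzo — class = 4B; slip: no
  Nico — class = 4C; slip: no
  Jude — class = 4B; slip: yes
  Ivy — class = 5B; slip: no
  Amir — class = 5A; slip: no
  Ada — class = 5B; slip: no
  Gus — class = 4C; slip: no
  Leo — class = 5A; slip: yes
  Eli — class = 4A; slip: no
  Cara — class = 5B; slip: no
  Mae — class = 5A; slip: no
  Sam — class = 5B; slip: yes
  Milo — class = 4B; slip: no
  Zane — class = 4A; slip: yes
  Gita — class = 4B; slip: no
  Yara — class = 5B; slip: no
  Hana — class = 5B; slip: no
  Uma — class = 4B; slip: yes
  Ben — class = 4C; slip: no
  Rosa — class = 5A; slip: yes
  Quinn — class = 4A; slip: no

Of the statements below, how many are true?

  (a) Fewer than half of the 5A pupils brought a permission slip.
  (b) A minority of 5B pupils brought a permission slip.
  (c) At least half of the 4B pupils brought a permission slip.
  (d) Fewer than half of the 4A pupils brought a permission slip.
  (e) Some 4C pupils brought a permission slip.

4

(a) 5A: |A| = 8, |A ∩ B| = 3; needs |A ∩ B| < |A ∖ B| — true.
(b) 5B: |A| = 8, |A ∩ B| = 3; needs |A ∩ B| < |A ∖ B| — true.
(c) 4B: |A| = 6, |A ∩ B| = 3; needs |A ∩ B| ≥ |A ∖ B| — true.
(d) 4A: |A| = 5, |A ∩ B| = 3; needs |A ∩ B| < |A ∖ B| — false.
(e) 4C: |A| = 5, |A ∩ B| = 1; needs A ∩ B ≠ ∅ (|A ∩ B| ≥ 1) — true.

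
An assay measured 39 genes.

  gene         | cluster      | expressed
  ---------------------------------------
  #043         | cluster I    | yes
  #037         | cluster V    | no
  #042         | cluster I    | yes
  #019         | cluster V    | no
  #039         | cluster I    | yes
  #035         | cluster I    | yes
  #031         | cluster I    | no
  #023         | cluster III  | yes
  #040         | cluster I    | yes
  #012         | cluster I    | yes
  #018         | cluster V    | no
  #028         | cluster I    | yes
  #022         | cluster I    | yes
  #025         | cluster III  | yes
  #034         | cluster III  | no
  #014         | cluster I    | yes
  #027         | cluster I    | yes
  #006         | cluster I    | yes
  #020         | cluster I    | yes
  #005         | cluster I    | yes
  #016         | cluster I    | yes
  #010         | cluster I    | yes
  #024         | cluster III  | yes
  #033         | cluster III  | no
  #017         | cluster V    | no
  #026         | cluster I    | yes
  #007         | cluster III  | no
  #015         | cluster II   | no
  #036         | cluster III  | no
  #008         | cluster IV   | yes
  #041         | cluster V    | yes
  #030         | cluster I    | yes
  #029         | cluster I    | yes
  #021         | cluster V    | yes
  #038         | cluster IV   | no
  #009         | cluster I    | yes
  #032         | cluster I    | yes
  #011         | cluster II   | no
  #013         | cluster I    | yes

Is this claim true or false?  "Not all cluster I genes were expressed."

True

The determiner here denotes the relation: A ⊄ B (|A ∖ B| ≥ 1).
|A| = 22, |A ∩ B| = 21, |A ∖ B| = 1.
So the statement is true.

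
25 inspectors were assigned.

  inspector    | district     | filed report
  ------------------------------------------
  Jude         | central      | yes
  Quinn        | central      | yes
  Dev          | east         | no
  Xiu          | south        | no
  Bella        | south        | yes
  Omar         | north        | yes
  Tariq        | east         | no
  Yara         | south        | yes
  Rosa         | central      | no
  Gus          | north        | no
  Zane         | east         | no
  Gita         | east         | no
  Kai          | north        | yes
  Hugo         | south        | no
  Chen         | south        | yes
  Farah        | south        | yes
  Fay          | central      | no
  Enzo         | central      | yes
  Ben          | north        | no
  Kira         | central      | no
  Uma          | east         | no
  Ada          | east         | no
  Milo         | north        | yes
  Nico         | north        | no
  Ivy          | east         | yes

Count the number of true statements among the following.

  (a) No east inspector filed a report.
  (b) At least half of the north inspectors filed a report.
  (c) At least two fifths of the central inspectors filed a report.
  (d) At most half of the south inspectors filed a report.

2

(a) east: |A| = 7, |A ∩ B| = 1; needs A ∩ B = ∅ (|A ∩ B| = 0) — false.
(b) north: |A| = 6, |A ∩ B| = 3; needs |A ∩ B| ≥ |A ∖ B| — true.
(c) central: |A| = 6, |A ∩ B| = 3; needs |A ∩ B| / |A| ≥ 2/5 — true.
(d) south: |A| = 6, |A ∩ B| = 4; needs |A ∩ B| ≤ |A ∖ B| — false.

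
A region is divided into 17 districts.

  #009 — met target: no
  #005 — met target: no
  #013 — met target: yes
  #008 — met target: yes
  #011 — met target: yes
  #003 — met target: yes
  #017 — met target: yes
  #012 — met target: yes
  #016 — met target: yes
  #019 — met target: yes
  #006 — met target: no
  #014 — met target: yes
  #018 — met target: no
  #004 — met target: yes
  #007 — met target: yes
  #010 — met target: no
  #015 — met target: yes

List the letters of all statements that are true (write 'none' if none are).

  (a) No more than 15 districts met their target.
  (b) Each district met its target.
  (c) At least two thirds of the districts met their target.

|A| = 17, |A ∩ B| = 12, |A ∖ B| = 5.
(a) |A ∩ B| ≤ 15: holds.
(b) A ⊆ B, i.e. every element of A is in B (|A ∖ B| = 0): fails.
(c) |A ∩ B| / |A| ≥ 2/3: holds.

(a), (c)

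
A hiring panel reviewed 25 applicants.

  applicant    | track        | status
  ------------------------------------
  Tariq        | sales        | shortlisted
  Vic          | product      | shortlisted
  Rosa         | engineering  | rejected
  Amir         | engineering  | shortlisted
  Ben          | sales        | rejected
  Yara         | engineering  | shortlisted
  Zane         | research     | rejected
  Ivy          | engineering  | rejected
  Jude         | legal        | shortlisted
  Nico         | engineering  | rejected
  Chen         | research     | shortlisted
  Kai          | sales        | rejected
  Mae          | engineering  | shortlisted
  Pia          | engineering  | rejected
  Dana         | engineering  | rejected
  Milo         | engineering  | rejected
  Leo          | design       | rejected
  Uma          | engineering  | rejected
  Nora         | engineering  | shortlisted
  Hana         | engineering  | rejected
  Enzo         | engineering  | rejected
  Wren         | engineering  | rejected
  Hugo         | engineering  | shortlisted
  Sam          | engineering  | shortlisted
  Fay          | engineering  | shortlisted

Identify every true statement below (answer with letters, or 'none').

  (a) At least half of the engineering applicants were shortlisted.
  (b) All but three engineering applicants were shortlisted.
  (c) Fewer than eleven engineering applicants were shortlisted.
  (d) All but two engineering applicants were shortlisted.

|A| = 17, |A ∩ B| = 7, |A ∖ B| = 10.
(a) |A ∩ B| ≥ |A ∖ B|: fails.
(b) |A ∖ B| = 3: fails.
(c) |A ∩ B| < 11: holds.
(d) |A ∖ B| = 2: fails.

(c)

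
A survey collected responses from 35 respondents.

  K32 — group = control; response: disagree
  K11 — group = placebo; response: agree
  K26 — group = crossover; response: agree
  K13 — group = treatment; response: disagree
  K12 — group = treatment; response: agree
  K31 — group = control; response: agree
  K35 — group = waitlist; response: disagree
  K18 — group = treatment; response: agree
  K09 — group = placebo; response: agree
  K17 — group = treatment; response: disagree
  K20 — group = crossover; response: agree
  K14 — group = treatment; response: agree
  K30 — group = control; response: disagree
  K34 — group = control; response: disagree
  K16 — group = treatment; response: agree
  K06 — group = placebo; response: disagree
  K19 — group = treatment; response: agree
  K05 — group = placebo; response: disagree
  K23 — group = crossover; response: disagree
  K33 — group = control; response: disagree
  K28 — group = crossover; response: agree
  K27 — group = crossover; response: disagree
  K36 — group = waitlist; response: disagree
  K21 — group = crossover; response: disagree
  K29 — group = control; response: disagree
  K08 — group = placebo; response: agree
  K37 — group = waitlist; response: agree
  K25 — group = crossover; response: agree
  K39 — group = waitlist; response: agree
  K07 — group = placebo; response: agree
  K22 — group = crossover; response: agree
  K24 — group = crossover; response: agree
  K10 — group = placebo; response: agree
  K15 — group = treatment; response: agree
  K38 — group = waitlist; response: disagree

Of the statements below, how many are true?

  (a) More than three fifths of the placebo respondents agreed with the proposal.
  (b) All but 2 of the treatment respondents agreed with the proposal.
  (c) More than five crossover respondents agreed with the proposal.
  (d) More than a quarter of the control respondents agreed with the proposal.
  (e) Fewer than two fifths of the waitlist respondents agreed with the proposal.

3

(a) placebo: |A| = 7, |A ∩ B| = 5; needs |A ∩ B| / |A| > 3/5 — true.
(b) treatment: |A| = 8, |A ∩ B| = 6; needs |A ∖ B| = 2 — true.
(c) crossover: |A| = 9, |A ∩ B| = 6; needs |A ∩ B| > 5 — true.
(d) control: |A| = 6, |A ∩ B| = 1; needs |A ∩ B| / |A| > 1/4 — false.
(e) waitlist: |A| = 5, |A ∩ B| = 2; needs |A ∩ B| / |A| < 2/5 — false.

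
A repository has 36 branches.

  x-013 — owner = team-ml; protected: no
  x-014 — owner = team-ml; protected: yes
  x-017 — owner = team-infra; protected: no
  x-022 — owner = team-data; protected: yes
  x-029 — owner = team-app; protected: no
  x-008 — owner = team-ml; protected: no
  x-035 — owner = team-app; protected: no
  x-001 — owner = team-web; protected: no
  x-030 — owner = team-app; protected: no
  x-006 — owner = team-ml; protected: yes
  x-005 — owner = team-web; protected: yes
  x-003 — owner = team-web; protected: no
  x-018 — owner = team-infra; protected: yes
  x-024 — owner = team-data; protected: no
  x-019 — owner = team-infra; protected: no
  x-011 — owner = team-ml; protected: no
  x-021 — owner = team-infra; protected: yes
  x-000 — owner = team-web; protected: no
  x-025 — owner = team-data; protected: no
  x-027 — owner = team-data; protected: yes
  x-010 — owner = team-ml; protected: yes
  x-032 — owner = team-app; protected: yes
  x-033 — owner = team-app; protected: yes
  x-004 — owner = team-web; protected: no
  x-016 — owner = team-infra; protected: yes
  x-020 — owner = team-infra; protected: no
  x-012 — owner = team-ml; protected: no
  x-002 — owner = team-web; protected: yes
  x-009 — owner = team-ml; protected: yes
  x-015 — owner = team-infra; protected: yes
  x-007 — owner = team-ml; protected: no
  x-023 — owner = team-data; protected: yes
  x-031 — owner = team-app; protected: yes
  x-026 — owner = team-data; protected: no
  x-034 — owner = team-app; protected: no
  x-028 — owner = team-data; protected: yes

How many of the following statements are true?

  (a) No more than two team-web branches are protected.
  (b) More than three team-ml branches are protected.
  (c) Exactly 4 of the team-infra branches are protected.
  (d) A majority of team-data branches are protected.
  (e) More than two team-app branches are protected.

(a) team-web: |A| = 6, |A ∩ B| = 2; needs |A ∩ B| ≤ 2 — true.
(b) team-ml: |A| = 9, |A ∩ B| = 4; needs |A ∩ B| > 3 — true.
(c) team-infra: |A| = 7, |A ∩ B| = 4; needs |A ∩ B| = 4 — true.
(d) team-data: |A| = 7, |A ∩ B| = 4; needs |A ∩ B| > |A ∖ B| — true.
(e) team-app: |A| = 7, |A ∩ B| = 3; needs |A ∩ B| > 2 — true.

5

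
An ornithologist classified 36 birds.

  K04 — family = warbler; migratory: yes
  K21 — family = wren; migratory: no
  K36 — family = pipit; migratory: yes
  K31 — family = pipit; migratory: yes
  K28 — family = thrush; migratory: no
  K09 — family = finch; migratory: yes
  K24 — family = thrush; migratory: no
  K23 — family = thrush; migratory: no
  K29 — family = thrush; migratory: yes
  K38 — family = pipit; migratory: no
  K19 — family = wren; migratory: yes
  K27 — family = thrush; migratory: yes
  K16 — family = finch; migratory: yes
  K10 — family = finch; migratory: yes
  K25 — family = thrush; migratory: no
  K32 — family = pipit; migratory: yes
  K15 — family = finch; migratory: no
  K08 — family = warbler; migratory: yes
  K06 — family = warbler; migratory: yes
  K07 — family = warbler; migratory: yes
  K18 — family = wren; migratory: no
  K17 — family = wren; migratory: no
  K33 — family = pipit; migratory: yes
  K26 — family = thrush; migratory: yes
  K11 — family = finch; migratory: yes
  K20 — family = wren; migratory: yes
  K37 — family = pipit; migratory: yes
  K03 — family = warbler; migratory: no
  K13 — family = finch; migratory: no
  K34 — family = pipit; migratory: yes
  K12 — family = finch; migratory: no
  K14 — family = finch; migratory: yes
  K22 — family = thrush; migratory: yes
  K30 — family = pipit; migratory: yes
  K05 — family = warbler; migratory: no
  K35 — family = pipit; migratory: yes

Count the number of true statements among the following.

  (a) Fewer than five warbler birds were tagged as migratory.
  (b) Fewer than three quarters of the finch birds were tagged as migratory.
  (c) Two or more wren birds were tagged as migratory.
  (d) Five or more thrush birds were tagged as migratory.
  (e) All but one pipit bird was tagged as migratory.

(a) warbler: |A| = 6, |A ∩ B| = 4; needs |A ∩ B| < 5 — true.
(b) finch: |A| = 8, |A ∩ B| = 5; needs |A ∩ B| / |A| < 3/4 — true.
(c) wren: |A| = 5, |A ∩ B| = 2; needs |A ∩ B| ≥ 2 — true.
(d) thrush: |A| = 8, |A ∩ B| = 4; needs |A ∩ B| ≥ 5 — false.
(e) pipit: |A| = 9, |A ∩ B| = 8; needs |A ∖ B| = 1 — true.

4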